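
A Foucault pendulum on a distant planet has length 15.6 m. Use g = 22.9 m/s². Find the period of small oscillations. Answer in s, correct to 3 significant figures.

T = 2π√(L/g) = 2π√(15.6/22.9) = 2π × 0.8254 = 5.19 s.

5.19 s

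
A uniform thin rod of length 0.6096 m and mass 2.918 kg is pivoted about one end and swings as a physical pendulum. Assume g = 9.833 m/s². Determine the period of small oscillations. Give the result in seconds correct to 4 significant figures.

1.277 s

For a physical pendulum T = 2π√(I/(mgd)), with d = 0.30480 m from pivot to centre of mass.
I_cm = mL²/12 = 2.918 × 0.6096²/12 = 0.090364 kg·m²; I = I_cm + md² = 0.090364 + 2.918 × 0.30480² = 0.36145 kg·m².
T = 2π√(0.36145/(2.918 × 9.833 × 0.30480)) = 1.277 s.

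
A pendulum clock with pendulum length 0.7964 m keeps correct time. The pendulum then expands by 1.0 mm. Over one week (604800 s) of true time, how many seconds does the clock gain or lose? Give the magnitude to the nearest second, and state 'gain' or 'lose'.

T ∝ √L, so T'/T = √(0.79740/0.7964) = 1.00063.
In 604800 s of true time the clock registers 604800/1.00063 = 604420.6 s, so it loses 379 s.

lose 379 s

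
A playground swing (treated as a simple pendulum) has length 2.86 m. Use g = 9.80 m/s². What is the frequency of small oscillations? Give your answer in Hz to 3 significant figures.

0.295 Hz

T = 2π√(L/g) = 2π√(2.86/9.80) = 3.394 s, so f = 1/T = 0.295 Hz.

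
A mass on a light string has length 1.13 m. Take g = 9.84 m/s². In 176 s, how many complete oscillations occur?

T = 2π√(L/g) = 2π√(1.13/9.84) = 2.129 s.
Number of complete oscillations = ⌊176/2.129⌋ = ⌊82.66⌋ = 82.

82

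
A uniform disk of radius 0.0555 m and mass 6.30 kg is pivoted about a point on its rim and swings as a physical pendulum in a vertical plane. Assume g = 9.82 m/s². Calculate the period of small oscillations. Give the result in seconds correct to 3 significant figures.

0.579 s

I_cm = ½mr² = 0.009703 kg·m². The pivot is at distance d = 0.0555 m from the centre of mass.
By the parallel-axis theorem, I = I_cm + md² = 0.009703 + 0.01941 = 0.02911 kg·m².
T = 2π√(I/(mgd)) = 2π√(0.02911/(6.30 × 9.82 × 0.0555)) = 0.579 s.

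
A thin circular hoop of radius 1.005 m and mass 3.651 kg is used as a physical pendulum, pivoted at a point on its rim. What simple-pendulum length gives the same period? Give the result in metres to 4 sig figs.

2.010 m

The equivalent simple-pendulum length is L_eq = I/(md), where I is about the pivot and d = 1.0050 m.
I_cm = mR² = 3.6876 kg·m², so I = I_cm + md² = 3.6876 + 3.6876 = 7.3752 kg·m².
L_eq = 7.3752/(3.651 × 1.0050) = 2.010 m.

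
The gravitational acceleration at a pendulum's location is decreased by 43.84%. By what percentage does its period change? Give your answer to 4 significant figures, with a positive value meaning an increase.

33.44%

T ∝ 1/√g, so T'/T = 1/√(0.56160) = 1.3344.
Percentage change in T = (1.3344 − 1) × 100% = 33.44%.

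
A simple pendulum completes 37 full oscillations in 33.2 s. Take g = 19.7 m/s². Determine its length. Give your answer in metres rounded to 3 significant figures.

T = 33.2/37 = 0.8973 s.
From T = 2π√(L/g), L = gT²/(4π²) = 19.7 × 0.8973²/(4π²) = 0.402 m.

0.402 m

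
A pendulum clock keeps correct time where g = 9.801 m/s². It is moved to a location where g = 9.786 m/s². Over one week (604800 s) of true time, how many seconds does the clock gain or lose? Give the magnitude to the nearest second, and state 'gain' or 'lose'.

The clock's period scales as T ∝ 1/√g, so T'/T = √(9.801/9.786) = 1.00077.
In 604800 s of true time the clock registers 604800/1.00077 = 604337.0 s, so it loses 463 s.

lose 463 s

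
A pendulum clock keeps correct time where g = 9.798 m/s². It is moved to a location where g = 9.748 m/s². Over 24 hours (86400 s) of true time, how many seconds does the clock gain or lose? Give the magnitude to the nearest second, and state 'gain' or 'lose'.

lose 221 s

The clock's period scales as T ∝ 1/√g, so T'/T = √(9.798/9.748) = 1.00256.
In 86400 s of true time the clock registers 86400/1.00256 = 86179.3 s, so it loses 221 s.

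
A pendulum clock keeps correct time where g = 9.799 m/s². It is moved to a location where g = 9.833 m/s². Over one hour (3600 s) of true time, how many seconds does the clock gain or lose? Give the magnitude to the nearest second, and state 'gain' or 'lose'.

gain 6 s

The clock's period scales as T ∝ 1/√g, so T'/T = √(9.799/9.833) = 0.998270.
In 3600 s of true time the clock registers 3600/0.998270 = 3606.2 s, so it gains 6 s.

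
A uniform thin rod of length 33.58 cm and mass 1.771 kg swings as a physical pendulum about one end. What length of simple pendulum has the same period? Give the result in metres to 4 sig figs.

0.2239 m

The equivalent simple-pendulum length is L_eq = I/(md), where I is about the pivot and d = 0.16790 m.
I_cm = (1/12)mL² = 0.016642 kg·m², so I = I_cm + md² = 0.016642 + 0.049925 = 0.066567 kg·m².
L_eq = 0.066567/(1.771 × 0.16790) = 0.2239 m.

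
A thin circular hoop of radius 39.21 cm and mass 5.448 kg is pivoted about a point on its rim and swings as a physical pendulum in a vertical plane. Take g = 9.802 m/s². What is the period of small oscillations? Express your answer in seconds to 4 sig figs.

1.777 s

I_cm = mr² = 0.83759 kg·m². The pivot is at distance d = 0.3921 m from the centre of mass.
By the parallel-axis theorem, I = I_cm + md² = 0.83759 + 0.83759 = 1.6752 kg·m².
T = 2π√(I/(mgd)) = 2π√(1.6752/(5.448 × 9.802 × 0.3921)) = 1.777 s.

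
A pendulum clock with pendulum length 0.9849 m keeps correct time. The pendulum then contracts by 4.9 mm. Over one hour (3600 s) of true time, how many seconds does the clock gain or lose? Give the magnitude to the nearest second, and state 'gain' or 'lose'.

gain 9 s

T ∝ √L, so T'/T = √(0.98000/0.9849) = 0.997509.
In 3600 s of true time the clock registers 3600/0.997509 = 3609.0 s, so it gains 9 s.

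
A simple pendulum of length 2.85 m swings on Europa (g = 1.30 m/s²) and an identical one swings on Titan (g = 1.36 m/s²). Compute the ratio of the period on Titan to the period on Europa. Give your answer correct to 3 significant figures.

T ∝ 1/√g, so T₂/T₁ = √(g₁/g₂) = √(1.30/1.36) = 0.978.

0.978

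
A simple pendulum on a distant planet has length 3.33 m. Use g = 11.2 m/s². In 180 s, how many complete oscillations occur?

T = 2π√(L/g) = 2π√(3.33/11.2) = 3.426 s.
Number of complete oscillations = ⌊180/3.426⌋ = ⌊52.54⌋ = 52.

52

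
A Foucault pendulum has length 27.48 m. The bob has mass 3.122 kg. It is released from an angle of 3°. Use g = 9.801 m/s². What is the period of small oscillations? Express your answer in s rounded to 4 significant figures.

10.52 s

T = 2π√(L/g) = 2π√(27.48/9.801) = 2π × 1.6745 = 10.52 s.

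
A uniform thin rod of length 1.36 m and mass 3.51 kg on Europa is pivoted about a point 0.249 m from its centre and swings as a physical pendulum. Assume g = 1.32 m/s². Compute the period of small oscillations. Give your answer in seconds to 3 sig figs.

For a physical pendulum T = 2π√(I/(mgd)), with d = 0.2490 m from pivot to centre of mass.
I_cm = mL²/12 = 3.51 × 1.36²/12 = 0.5410 kg·m²; I = I_cm + md² = 0.5410 + 3.51 × 0.2490² = 0.7586 kg·m².
T = 2π√(0.7586/(3.51 × 1.32 × 0.2490)) = 5.10 s.

5.10 s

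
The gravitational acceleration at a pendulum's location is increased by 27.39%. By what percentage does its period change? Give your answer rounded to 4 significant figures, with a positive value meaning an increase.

-11.40%

T ∝ 1/√g, so T'/T = 1/√(1.2739) = 0.88600.
Percentage change in T = (0.88600 − 1) × 100% = -11.40%.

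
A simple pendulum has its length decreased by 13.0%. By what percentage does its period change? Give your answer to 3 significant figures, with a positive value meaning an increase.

-6.73%

T ∝ √L, so T'/T = √(0.8700) = 0.9327.
Percentage change in T = (0.9327 − 1) × 100% = -6.73%.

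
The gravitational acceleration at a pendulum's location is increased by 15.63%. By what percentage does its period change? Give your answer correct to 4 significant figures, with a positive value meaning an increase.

-7.004%

T ∝ 1/√g, so T'/T = 1/√(1.1563) = 0.92996.
Percentage change in T = (0.92996 − 1) × 100% = -7.004%.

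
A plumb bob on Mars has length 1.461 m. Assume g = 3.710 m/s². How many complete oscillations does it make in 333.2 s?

84

T = 2π√(L/g) = 2π√(1.461/3.710) = 3.9429 s.
Number of complete oscillations = ⌊333.2/3.9429⌋ = ⌊84.506⌋ = 84.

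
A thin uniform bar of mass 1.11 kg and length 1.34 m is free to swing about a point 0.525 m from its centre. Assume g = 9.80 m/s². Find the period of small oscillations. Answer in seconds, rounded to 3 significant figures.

1.81 s

For a physical pendulum T = 2π√(I/(mgd)), with d = 0.5250 m from pivot to centre of mass.
I_cm = mL²/12 = 1.11 × 1.34²/12 = 0.1661 kg·m²; I = I_cm + md² = 0.1661 + 1.11 × 0.5250² = 0.4720 kg·m².
T = 2π√(0.4720/(1.11 × 9.80 × 0.5250)) = 1.81 s.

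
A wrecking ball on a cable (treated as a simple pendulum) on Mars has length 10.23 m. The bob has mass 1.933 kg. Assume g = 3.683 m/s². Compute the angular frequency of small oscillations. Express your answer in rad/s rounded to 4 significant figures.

0.6000 rad/s

ω = √(g/L) = √(3.683/10.23) = 0.6000 rad/s.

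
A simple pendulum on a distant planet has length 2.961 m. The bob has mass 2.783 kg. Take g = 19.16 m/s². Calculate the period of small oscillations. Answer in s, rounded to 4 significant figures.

T = 2π√(L/g) = 2π√(2.961/19.16) = 2π × 0.39312 = 2.470 s.

2.470 s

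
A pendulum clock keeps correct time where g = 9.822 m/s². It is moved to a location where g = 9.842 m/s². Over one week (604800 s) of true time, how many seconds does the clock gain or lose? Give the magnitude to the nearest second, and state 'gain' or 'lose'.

The clock's period scales as T ∝ 1/√g, so T'/T = √(9.822/9.842) = 0.998983.
In 604800 s of true time the clock registers 604800/0.998983 = 605415.4 s, so it gains 615 s.

gain 615 s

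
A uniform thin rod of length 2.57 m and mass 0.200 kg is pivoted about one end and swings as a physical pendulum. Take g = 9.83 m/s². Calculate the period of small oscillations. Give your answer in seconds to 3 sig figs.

2.62 s

For a physical pendulum T = 2π√(I/(mgd)), with d = 1.285 m from pivot to centre of mass.
I_cm = mL²/12 = 0.200 × 2.57²/12 = 0.1101 kg·m²; I = I_cm + md² = 0.1101 + 0.200 × 1.285² = 0.4403 kg·m².
T = 2π√(0.4403/(0.200 × 9.83 × 1.285)) = 2.62 s.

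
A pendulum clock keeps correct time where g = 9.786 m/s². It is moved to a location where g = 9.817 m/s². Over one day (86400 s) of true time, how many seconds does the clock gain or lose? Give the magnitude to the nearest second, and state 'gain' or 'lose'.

The clock's period scales as T ∝ 1/√g, so T'/T = √(9.786/9.817) = 0.998420.
In 86400 s of true time the clock registers 86400/0.998420 = 86536.7 s, so it gains 137 s.

gain 137 s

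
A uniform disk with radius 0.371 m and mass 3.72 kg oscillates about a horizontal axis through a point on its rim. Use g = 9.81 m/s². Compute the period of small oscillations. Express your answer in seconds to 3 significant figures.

I_cm = ½mr² = 0.2560 kg·m². The pivot is at distance d = 0.371 m from the centre of mass.
By the parallel-axis theorem, I = I_cm + md² = 0.2560 + 0.5120 = 0.7680 kg·m².
T = 2π√(I/(mgd)) = 2π√(0.7680/(3.72 × 9.81 × 0.371)) = 1.50 s.

1.50 s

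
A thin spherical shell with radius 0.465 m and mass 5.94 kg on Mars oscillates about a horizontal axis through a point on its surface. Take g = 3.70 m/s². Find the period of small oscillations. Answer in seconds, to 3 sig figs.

2.88 s

I_cm = (2/3)mr² = 0.8563 kg·m². The pivot is at distance d = 0.465 m from the centre of mass.
By the parallel-axis theorem, I = I_cm + md² = 0.8563 + 1.284 = 2.141 kg·m².
T = 2π√(I/(mgd)) = 2π√(2.141/(5.94 × 3.70 × 0.465)) = 2.88 s.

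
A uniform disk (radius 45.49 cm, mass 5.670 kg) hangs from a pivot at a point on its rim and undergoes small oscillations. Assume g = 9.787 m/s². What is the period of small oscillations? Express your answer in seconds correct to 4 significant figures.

1.659 s

I_cm = ½mr² = 0.58666 kg·m². The pivot is at distance d = 0.4549 m from the centre of mass.
By the parallel-axis theorem, I = I_cm + md² = 0.58666 + 1.1733 = 1.7600 kg·m².
T = 2π√(I/(mgd)) = 2π√(1.7600/(5.670 × 9.787 × 0.4549)) = 1.659 s.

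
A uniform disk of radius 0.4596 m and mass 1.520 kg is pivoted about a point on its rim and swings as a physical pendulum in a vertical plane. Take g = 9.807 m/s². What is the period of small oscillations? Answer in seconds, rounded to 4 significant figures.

I_cm = ½mr² = 0.16054 kg·m². The pivot is at distance d = 0.4596 m from the centre of mass.
By the parallel-axis theorem, I = I_cm + md² = 0.16054 + 0.32107 = 0.48161 kg·m².
T = 2π√(I/(mgd)) = 2π√(0.48161/(1.520 × 9.807 × 0.4596)) = 1.666 s.

1.666 s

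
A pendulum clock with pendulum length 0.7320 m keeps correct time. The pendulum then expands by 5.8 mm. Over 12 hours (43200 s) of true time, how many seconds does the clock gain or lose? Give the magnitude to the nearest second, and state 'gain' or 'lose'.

lose 170 s

T ∝ √L, so T'/T = √(0.73780/0.7320) = 1.00395.
In 43200 s of true time the clock registers 43200/1.00395 = 43029.9 s, so it loses 170 s.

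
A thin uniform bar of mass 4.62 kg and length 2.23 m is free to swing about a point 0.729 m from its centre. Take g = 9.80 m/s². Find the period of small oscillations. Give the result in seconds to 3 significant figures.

For a physical pendulum T = 2π√(I/(mgd)), with d = 0.7290 m from pivot to centre of mass.
I_cm = mL²/12 = 4.62 × 2.23²/12 = 1.915 kg·m²; I = I_cm + md² = 1.915 + 4.62 × 0.7290² = 4.370 kg·m².
T = 2π√(4.370/(4.62 × 9.80 × 0.7290)) = 2.29 s.

2.29 s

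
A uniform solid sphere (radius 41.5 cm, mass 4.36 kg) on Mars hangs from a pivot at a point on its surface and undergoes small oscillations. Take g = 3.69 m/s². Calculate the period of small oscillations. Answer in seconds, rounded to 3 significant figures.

2.49 s

I_cm = (2/5)mr² = 0.3004 kg·m². The pivot is at distance d = 0.415 m from the centre of mass.
By the parallel-axis theorem, I = I_cm + md² = 0.3004 + 0.7509 = 1.051 kg·m².
T = 2π√(I/(mgd)) = 2π√(1.051/(4.36 × 3.69 × 0.415)) = 2.49 s.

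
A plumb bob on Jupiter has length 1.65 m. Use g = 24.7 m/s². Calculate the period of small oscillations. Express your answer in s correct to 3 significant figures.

T = 2π√(L/g) = 2π√(1.65/24.7) = 2π × 0.2585 = 1.62 s.

1.62 s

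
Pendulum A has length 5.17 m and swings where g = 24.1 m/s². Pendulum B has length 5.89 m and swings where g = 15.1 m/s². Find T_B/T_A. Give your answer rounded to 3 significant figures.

1.35

T = 2π√(L/g), so T_B/T_A = √((L_B/g_B)/(L_A/g_A)) = √((5.89/15.1)/(5.17/24.1)) = 1.35.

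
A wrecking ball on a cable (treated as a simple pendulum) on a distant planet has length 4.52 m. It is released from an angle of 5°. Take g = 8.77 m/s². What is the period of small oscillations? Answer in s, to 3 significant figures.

T = 2π√(L/g) = 2π√(4.52/8.77) = 2π × 0.7179 = 4.51 s.

4.51 s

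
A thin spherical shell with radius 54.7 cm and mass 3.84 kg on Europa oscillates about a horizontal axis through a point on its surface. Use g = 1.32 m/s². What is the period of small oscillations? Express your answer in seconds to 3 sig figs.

5.22 s

I_cm = (2/3)mr² = 0.7660 kg·m². The pivot is at distance d = 0.547 m from the centre of mass.
By the parallel-axis theorem, I = I_cm + md² = 0.7660 + 1.149 = 1.915 kg·m².
T = 2π√(I/(mgd)) = 2π√(1.915/(3.84 × 1.32 × 0.547)) = 5.22 s.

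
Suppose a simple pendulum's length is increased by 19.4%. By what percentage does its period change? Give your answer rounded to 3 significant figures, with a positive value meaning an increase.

9.27%

T ∝ √L, so T'/T = √(1.194) = 1.093.
Percentage change in T = (1.093 − 1) × 100% = 9.27%.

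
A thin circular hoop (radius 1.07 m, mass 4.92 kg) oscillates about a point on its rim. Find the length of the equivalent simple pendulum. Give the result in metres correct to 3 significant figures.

2.14 m

The equivalent simple-pendulum length is L_eq = I/(md), where I is about the pivot and d = 1.070 m.
I_cm = mR² = 5.633 kg·m², so I = I_cm + md² = 5.633 + 5.633 = 11.27 kg·m².
L_eq = 11.27/(4.92 × 1.070) = 2.14 m.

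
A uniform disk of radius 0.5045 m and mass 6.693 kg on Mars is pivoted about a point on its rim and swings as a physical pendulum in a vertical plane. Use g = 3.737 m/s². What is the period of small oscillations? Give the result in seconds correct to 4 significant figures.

2.827 s

I_cm = ½mr² = 0.85175 kg·m². The pivot is at distance d = 0.5045 m from the centre of mass.
By the parallel-axis theorem, I = I_cm + md² = 0.85175 + 1.7035 = 2.5553 kg·m².
T = 2π√(I/(mgd)) = 2π√(2.5553/(6.693 × 3.737 × 0.5045)) = 2.827 s.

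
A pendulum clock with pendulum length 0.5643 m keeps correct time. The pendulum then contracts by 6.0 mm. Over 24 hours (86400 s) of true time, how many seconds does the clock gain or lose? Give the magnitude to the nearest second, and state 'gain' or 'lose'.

T ∝ √L, so T'/T = √(0.55830/0.5643) = 0.994669.
In 86400 s of true time the clock registers 86400/0.994669 = 86863.0 s, so it gains 463 s.

gain 463 s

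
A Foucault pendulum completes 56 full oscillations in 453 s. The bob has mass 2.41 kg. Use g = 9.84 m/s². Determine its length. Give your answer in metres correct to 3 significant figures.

16.3 m

T = 453/56 = 8.089 s.
From T = 2π√(L/g), L = gT²/(4π²) = 9.84 × 8.089²/(4π²) = 16.3 m.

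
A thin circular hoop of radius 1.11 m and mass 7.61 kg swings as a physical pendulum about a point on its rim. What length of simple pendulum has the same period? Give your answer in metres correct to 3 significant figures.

2.22 m

The equivalent simple-pendulum length is L_eq = I/(md), where I is about the pivot and d = 1.110 m.
I_cm = mR² = 9.376 kg·m², so I = I_cm + md² = 9.376 + 9.376 = 18.75 kg·m².
L_eq = 18.75/(7.61 × 1.110) = 2.22 m.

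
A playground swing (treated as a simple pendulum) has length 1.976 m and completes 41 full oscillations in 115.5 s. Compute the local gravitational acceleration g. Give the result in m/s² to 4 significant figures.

T = 115.5/41 = 2.8171 s.
From T = 2π√(L/g), g = 4π²L/T² = 4π² × 1.976/2.8171² = 9.830 m/s².

9.830 m/s²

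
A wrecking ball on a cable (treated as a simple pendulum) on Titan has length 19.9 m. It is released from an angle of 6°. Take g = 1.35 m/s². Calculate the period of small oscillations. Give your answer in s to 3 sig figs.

24.1 s

T = 2π√(L/g) = 2π√(19.9/1.35) = 2π × 3.839 = 24.1 s.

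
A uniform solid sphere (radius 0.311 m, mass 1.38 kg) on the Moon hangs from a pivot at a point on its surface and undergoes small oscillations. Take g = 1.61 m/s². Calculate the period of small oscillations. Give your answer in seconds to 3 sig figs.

I_cm = (2/5)mr² = 0.05339 kg·m². The pivot is at distance d = 0.311 m from the centre of mass.
By the parallel-axis theorem, I = I_cm + md² = 0.05339 + 0.1335 = 0.1869 kg·m².
T = 2π√(I/(mgd)) = 2π√(0.1869/(1.38 × 1.61 × 0.311)) = 3.27 s.

3.27 s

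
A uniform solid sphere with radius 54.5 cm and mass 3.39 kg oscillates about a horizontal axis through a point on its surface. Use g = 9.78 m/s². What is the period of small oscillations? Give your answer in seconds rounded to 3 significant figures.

1.75 s

I_cm = (2/5)mr² = 0.4028 kg·m². The pivot is at distance d = 0.545 m from the centre of mass.
By the parallel-axis theorem, I = I_cm + md² = 0.4028 + 1.007 = 1.410 kg·m².
T = 2π√(I/(mgd)) = 2π√(1.410/(3.39 × 9.78 × 0.545)) = 1.75 s.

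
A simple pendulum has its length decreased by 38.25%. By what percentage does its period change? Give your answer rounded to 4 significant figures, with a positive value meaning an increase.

-21.42%

T ∝ √L, so T'/T = √(0.61750) = 0.78581.
Percentage change in T = (0.78581 − 1) × 100% = -21.42%.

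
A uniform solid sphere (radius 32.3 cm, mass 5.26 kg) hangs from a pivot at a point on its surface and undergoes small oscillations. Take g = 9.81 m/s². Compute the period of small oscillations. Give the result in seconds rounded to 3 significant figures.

1.35 s

I_cm = (2/5)mr² = 0.2195 kg·m². The pivot is at distance d = 0.323 m from the centre of mass.
By the parallel-axis theorem, I = I_cm + md² = 0.2195 + 0.5488 = 0.7683 kg·m².
T = 2π√(I/(mgd)) = 2π√(0.7683/(5.26 × 9.81 × 0.323)) = 1.35 s.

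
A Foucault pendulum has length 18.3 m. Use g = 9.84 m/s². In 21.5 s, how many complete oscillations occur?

T = 2π√(L/g) = 2π√(18.3/9.84) = 8.569 s.
Number of complete oscillations = ⌊21.5/8.569⌋ = ⌊2.509⌋ = 2.

2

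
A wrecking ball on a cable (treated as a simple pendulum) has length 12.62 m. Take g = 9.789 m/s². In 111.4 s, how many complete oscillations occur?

15

T = 2π√(L/g) = 2π√(12.62/9.789) = 7.1341 s.
Number of complete oscillations = ⌊111.4/7.1341⌋ = ⌊15.615⌋ = 15.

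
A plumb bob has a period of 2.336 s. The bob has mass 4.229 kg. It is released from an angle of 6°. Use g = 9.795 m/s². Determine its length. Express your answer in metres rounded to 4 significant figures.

From T = 2π√(L/g), L = gT²/(4π²) = 9.795 × 2.3360²/(4π²) = 1.354 m.

1.354 m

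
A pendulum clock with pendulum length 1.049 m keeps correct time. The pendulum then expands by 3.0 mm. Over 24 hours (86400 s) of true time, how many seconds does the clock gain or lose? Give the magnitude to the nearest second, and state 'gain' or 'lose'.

T ∝ √L, so T'/T = √(1.05200/1.049) = 1.00143.
In 86400 s of true time the clock registers 86400/1.00143 = 86276.7 s, so it loses 123 s.

lose 123 s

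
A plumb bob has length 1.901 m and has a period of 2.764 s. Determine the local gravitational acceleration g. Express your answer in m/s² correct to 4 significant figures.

9.823 m/s²

From T = 2π√(L/g), g = 4π²L/T² = 4π² × 1.901/2.7640² = 9.823 m/s².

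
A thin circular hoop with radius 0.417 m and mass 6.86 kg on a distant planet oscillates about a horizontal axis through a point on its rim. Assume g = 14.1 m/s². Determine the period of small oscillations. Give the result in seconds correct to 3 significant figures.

I_cm = mr² = 1.193 kg·m². The pivot is at distance d = 0.417 m from the centre of mass.
By the parallel-axis theorem, I = I_cm + md² = 1.193 + 1.193 = 2.386 kg·m².
T = 2π√(I/(mgd)) = 2π√(2.386/(6.86 × 14.1 × 0.417)) = 1.53 s.

1.53 s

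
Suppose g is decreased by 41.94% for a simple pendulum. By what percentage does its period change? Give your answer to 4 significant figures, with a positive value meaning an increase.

31.24%

T ∝ 1/√g, so T'/T = 1/√(0.58060) = 1.3124.
Percentage change in T = (1.3124 − 1) × 100% = 31.24%.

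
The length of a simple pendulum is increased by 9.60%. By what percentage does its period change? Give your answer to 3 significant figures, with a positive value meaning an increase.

4.69%

T ∝ √L, so T'/T = √(1.096) = 1.047.
Percentage change in T = (1.047 − 1) × 100% = 4.69%.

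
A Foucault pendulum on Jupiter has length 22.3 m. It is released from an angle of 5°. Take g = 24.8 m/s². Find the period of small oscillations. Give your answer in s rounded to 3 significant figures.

5.96 s

T = 2π√(L/g) = 2π√(22.3/24.8) = 2π × 0.9483 = 5.96 s.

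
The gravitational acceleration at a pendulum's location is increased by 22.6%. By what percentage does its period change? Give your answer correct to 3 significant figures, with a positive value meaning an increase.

T ∝ 1/√g, so T'/T = 1/√(1.226) = 0.9031.
Percentage change in T = (0.9031 − 1) × 100% = -9.69%.

-9.69%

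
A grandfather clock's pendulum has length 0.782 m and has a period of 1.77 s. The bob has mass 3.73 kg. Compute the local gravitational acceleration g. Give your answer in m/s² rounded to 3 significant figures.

From T = 2π√(L/g), g = 4π²L/T² = 4π² × 0.782/1.770² = 9.85 m/s².

9.85 m/s²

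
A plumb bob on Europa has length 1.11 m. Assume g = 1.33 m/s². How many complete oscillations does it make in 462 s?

T = 2π√(L/g) = 2π√(1.11/1.33) = 5.740 s.
Number of complete oscillations = ⌊462/5.740⌋ = ⌊80.49⌋ = 80.

80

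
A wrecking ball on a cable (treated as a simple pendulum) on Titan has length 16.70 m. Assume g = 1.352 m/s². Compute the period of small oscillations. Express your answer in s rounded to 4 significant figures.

22.08 s

T = 2π√(L/g) = 2π√(16.70/1.352) = 2π × 3.5146 = 22.08 s.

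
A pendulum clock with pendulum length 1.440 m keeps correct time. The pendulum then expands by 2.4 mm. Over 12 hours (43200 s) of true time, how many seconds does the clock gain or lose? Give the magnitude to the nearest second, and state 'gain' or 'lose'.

T ∝ √L, so T'/T = √(1.44240/1.440) = 1.00083.
In 43200 s of true time the clock registers 43200/1.00083 = 43164.0 s, so it loses 36 s.

lose 36 s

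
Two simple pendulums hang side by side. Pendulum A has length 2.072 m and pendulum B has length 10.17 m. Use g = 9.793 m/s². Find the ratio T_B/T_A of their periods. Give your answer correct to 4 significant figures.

2.215

T ∝ √L, so T_B/T_A = √(L_B/L_A) = √(10.17/2.072) = 2.215.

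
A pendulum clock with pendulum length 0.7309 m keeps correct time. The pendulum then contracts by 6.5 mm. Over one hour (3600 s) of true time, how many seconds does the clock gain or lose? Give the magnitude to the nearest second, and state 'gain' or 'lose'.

T ∝ √L, so T'/T = √(0.72440/0.7309) = 0.995543.
In 3600 s of true time the clock registers 3600/0.995543 = 3616.1 s, so it gains 16 s.

gain 16 s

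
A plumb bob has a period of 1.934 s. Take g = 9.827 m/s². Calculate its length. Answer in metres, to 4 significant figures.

0.9311 m

From T = 2π√(L/g), L = gT²/(4π²) = 9.827 × 1.9340²/(4π²) = 0.9311 m.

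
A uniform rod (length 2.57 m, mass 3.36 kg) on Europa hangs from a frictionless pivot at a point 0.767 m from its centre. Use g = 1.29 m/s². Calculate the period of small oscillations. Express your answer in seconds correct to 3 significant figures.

6.74 s

For a physical pendulum T = 2π√(I/(mgd)), with d = 0.7670 m from pivot to centre of mass.
I_cm = mL²/12 = 3.36 × 2.57²/12 = 1.849 kg·m²; I = I_cm + md² = 1.849 + 3.36 × 0.7670² = 3.826 kg·m².
T = 2π√(3.826/(3.36 × 1.29 × 0.7670)) = 6.74 s.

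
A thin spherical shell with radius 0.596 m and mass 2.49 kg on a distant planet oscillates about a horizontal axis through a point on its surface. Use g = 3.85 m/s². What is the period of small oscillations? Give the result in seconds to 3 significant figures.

I_cm = (2/3)mr² = 0.5897 kg·m². The pivot is at distance d = 0.596 m from the centre of mass.
By the parallel-axis theorem, I = I_cm + md² = 0.5897 + 0.8845 = 1.474 kg·m².
T = 2π√(I/(mgd)) = 2π√(1.474/(2.49 × 3.85 × 0.596)) = 3.19 s.

3.19 s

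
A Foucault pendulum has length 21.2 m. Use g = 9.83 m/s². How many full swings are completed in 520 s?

56

T = 2π√(L/g) = 2π√(21.2/9.83) = 9.227 s.
Number of complete oscillations = ⌊520/9.227⌋ = ⌊56.35⌋ = 56.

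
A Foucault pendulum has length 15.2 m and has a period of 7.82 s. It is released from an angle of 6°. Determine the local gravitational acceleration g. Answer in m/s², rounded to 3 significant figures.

9.81 m/s²

From T = 2π√(L/g), g = 4π²L/T² = 4π² × 15.2/7.820² = 9.81 m/s².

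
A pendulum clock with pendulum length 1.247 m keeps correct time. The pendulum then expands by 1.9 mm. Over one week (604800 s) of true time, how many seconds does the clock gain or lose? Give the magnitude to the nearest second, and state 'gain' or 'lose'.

lose 460 s

T ∝ √L, so T'/T = √(1.24890/1.247) = 1.00076.
In 604800 s of true time the clock registers 604800/1.00076 = 604339.8 s, so it loses 460 s.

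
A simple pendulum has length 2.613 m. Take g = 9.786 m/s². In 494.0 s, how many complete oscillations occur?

152

T = 2π√(L/g) = 2π√(2.613/9.786) = 3.2467 s.
Number of complete oscillations = ⌊494.0/3.2467⌋ = ⌊152.15⌋ = 152.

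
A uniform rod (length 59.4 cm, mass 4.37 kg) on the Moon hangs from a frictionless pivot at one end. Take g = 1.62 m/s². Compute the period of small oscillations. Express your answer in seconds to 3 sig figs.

3.11 s

For a physical pendulum T = 2π√(I/(mgd)), with d = 0.2970 m from pivot to centre of mass.
I_cm = mL²/12 = 4.37 × 0.594²/12 = 0.1285 kg·m²; I = I_cm + md² = 0.1285 + 4.37 × 0.2970² = 0.5140 kg·m².
T = 2π√(0.5140/(4.37 × 1.62 × 0.2970)) = 3.11 s.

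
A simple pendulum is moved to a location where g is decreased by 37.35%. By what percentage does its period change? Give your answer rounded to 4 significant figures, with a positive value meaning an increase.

T ∝ 1/√g, so T'/T = 1/√(0.62650) = 1.2634.
Percentage change in T = (1.2634 − 1) × 100% = 26.34%.

26.34%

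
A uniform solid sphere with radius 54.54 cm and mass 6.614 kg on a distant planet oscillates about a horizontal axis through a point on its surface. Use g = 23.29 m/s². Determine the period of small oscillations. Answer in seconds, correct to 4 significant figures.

I_cm = (2/5)mr² = 0.78696 kg·m². The pivot is at distance d = 0.5454 m from the centre of mass.
By the parallel-axis theorem, I = I_cm + md² = 0.78696 + 1.9674 = 2.7544 kg·m².
T = 2π√(I/(mgd)) = 2π√(2.7544/(6.614 × 23.29 × 0.5454)) = 1.138 s.

1.138 s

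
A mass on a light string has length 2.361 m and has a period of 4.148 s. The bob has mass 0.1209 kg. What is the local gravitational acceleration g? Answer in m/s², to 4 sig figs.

From T = 2π√(L/g), g = 4π²L/T² = 4π² × 2.361/4.1480² = 5.417 m/s².

5.417 m/s²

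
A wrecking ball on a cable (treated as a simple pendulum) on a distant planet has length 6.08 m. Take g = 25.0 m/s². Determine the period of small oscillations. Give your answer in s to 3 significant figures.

T = 2π√(L/g) = 2π√(6.08/25.0) = 2π × 0.4932 = 3.10 s.

3.10 s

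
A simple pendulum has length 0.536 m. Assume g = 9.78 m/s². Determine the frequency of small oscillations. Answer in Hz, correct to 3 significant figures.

0.680 Hz

T = 2π√(L/g) = 2π√(0.536/9.78) = 1.471 s, so f = 1/T = 0.680 Hz.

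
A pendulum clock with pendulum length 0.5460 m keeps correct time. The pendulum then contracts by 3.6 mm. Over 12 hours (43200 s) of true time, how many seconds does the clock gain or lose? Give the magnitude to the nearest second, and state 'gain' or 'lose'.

gain 143 s

T ∝ √L, so T'/T = √(0.54240/0.5460) = 0.996698.
In 43200 s of true time the clock registers 43200/0.996698 = 43343.1 s, so it gains 143 s.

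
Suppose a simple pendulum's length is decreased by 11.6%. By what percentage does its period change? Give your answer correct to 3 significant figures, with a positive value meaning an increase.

-5.98%

T ∝ √L, so T'/T = √(0.8840) = 0.9402.
Percentage change in T = (0.9402 − 1) × 100% = -5.98%.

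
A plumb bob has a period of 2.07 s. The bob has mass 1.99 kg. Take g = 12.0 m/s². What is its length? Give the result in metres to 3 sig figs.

1.30 m

From T = 2π√(L/g), L = gT²/(4π²) = 12.0 × 2.070²/(4π²) = 1.30 m.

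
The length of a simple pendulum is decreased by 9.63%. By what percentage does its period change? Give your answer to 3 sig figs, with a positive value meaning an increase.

T ∝ √L, so T'/T = √(0.9037) = 0.9506.
Percentage change in T = (0.9506 − 1) × 100% = -4.94%.

-4.94%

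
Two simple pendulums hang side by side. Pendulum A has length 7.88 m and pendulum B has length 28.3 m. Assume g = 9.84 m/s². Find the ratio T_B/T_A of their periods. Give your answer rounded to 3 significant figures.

1.90

T ∝ √L, so T_B/T_A = √(L_B/L_A) = √(28.3/7.88) = 1.90.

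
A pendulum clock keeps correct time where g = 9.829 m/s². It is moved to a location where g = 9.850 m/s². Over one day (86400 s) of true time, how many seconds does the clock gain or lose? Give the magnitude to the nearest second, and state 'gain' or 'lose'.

gain 92 s

The clock's period scales as T ∝ 1/√g, so T'/T = √(9.829/9.850) = 0.998933.
In 86400 s of true time the clock registers 86400/0.998933 = 86492.2 s, so it gains 92 s.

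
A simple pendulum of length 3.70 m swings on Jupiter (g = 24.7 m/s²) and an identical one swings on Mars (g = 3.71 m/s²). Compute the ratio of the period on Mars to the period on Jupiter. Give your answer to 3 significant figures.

2.58

T ∝ 1/√g, so T₂/T₁ = √(g₁/g₂) = √(24.7/3.71) = 2.58.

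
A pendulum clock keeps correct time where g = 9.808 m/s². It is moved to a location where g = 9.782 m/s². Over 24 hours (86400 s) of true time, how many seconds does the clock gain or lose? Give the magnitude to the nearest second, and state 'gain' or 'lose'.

The clock's period scales as T ∝ 1/√g, so T'/T = √(9.808/9.782) = 1.00133.
In 86400 s of true time the clock registers 86400/1.00133 = 86285.4 s, so it loses 115 s.

lose 115 s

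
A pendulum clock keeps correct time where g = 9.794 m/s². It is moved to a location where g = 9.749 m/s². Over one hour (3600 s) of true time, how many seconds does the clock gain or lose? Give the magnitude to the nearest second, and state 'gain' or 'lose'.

The clock's period scales as T ∝ 1/√g, so T'/T = √(9.794/9.749) = 1.00231.
In 3600 s of true time the clock registers 3600/1.00231 = 3591.7 s, so it loses 8 s.

lose 8 s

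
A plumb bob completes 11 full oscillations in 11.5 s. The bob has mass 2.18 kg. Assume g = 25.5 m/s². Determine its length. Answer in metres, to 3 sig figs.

T = 11.5/11 = 1.045 s.
From T = 2π√(L/g), L = gT²/(4π²) = 25.5 × 1.045²/(4π²) = 0.706 m.

0.706 m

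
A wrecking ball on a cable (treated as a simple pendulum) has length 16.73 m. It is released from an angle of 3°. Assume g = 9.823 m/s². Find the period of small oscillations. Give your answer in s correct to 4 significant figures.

8.200 s

T = 2π√(L/g) = 2π√(16.73/9.823) = 2π × 1.3050 = 8.200 s.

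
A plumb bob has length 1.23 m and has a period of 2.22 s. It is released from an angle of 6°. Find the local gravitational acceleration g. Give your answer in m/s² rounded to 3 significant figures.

9.85 m/s²

From T = 2π√(L/g), g = 4π²L/T² = 4π² × 1.23/2.220² = 9.85 m/s².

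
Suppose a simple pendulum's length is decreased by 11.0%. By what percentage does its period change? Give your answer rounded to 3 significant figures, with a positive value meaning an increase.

T ∝ √L, so T'/T = √(0.8900) = 0.9434.
Percentage change in T = (0.9434 − 1) × 100% = -5.66%.

-5.66%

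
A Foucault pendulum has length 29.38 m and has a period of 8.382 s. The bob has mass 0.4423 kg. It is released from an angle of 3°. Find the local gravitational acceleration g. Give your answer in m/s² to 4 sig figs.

From T = 2π√(L/g), g = 4π²L/T² = 4π² × 29.38/8.3820² = 16.51 m/s².

16.51 m/s²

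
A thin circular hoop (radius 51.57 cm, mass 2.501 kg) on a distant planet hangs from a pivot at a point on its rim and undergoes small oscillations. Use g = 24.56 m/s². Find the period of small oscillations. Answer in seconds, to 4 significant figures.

I_cm = mr² = 0.66513 kg·m². The pivot is at distance d = 0.5157 m from the centre of mass.
By the parallel-axis theorem, I = I_cm + md² = 0.66513 + 0.66513 = 1.3303 kg·m².
T = 2π√(I/(mgd)) = 2π√(1.3303/(2.501 × 24.56 × 0.5157)) = 1.288 s.

1.288 s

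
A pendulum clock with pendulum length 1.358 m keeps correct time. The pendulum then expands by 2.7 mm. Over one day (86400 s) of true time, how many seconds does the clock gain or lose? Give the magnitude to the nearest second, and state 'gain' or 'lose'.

lose 86 s

T ∝ √L, so T'/T = √(1.36070/1.358) = 1.00099.
In 86400 s of true time the clock registers 86400/1.00099 = 86314.2 s, so it loses 86 s.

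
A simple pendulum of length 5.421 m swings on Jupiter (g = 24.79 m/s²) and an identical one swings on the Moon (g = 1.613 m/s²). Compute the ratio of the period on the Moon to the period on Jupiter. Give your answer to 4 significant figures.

3.920

T ∝ 1/√g, so T₂/T₁ = √(g₁/g₂) = √(24.79/1.613) = 3.920.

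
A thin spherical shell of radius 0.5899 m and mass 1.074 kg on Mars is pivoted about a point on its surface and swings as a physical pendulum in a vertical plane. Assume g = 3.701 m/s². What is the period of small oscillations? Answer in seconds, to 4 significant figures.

3.238 s

I_cm = (2/3)mr² = 0.24916 kg·m². The pivot is at distance d = 0.5899 m from the centre of mass.
By the parallel-axis theorem, I = I_cm + md² = 0.24916 + 0.37373 = 0.62289 kg·m².
T = 2π√(I/(mgd)) = 2π√(0.62289/(1.074 × 3.701 × 0.5899)) = 3.238 s.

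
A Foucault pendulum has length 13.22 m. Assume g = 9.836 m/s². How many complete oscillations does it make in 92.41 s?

12

T = 2π√(L/g) = 2π√(13.22/9.836) = 7.2843 s.
Number of complete oscillations = ⌊92.41/7.2843⌋ = ⌊12.686⌋ = 12.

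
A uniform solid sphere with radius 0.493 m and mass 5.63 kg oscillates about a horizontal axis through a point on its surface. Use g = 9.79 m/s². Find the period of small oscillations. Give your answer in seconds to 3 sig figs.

I_cm = (2/5)mr² = 0.5473 kg·m². The pivot is at distance d = 0.493 m from the centre of mass.
By the parallel-axis theorem, I = I_cm + md² = 0.5473 + 1.368 = 1.916 kg·m².
T = 2π√(I/(mgd)) = 2π√(1.916/(5.63 × 9.79 × 0.493)) = 1.67 s.

1.67 s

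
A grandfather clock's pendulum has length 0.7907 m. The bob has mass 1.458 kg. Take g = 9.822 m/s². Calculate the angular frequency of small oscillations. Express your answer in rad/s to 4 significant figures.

ω = √(g/L) = √(9.822/0.7907) = 3.524 rad/s.

3.524 rad/s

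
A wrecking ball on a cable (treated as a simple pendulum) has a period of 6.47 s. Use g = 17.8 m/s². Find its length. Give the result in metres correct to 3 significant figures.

From T = 2π√(L/g), L = gT²/(4π²) = 17.8 × 6.470²/(4π²) = 18.9 m.

18.9 m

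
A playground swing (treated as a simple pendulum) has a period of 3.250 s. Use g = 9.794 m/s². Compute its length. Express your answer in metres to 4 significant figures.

From T = 2π√(L/g), L = gT²/(4π²) = 9.794 × 3.2500²/(4π²) = 2.620 m.

2.620 m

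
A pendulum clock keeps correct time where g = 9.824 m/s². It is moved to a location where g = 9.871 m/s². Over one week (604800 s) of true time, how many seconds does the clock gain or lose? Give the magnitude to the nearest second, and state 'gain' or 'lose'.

The clock's period scales as T ∝ 1/√g, so T'/T = √(9.824/9.871) = 0.997616.
In 604800 s of true time the clock registers 604800/0.997616 = 606245.0 s, so it gains 1445 s.

gain 1445 s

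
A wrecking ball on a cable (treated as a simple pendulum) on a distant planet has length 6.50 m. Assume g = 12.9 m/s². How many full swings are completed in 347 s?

77

T = 2π√(L/g) = 2π√(6.50/12.9) = 4.460 s.
Number of complete oscillations = ⌊347/4.460⌋ = ⌊77.80⌋ = 77.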